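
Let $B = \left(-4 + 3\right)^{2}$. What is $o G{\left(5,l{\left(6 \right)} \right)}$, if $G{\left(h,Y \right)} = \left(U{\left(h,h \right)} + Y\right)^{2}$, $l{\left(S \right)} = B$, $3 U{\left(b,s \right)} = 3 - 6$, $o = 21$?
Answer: $0$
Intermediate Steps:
$U{\left(b,s \right)} = -1$ ($U{\left(b,s \right)} = \frac{3 - 6}{3} = \frac{1}{3} \left(-3\right) = -1$)
$B = 1$ ($B = \left(-1\right)^{2} = 1$)
$l{\left(S \right)} = 1$
$G{\left(h,Y \right)} = \left(-1 + Y\right)^{2}$
$o G{\left(5,l{\left(6 \right)} \right)} = 21 \left(-1 + 1\right)^{2} = 21 \cdot 0^{2} = 21 \cdot 0 = 0$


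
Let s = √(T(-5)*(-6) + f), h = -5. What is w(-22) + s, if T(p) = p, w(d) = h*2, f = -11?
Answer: -10 + √19 ≈ -5.6411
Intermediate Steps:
w(d) = -10 (w(d) = -5*2 = -10)
s = √19 (s = √(-5*(-6) - 11) = √(30 - 11) = √19 ≈ 4.3589)
w(-22) + s = -10 + √19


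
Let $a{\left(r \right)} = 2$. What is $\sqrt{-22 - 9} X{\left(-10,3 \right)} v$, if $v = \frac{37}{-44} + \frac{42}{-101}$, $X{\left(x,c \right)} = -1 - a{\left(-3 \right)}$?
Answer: $\frac{16755 i \sqrt{31}}{4444} \approx 20.992 i$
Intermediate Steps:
$X{\left(x,c \right)} = -3$ ($X{\left(x,c \right)} = -1 - 2 = -3$)
$v = - \frac{5585}{4444}$ ($v = 37 \left(- \frac{1}{44}\right) + 42 \left(- \frac{1}{101}\right) = - \frac{37}{44} - \frac{42}{101} = - \frac{5585}{4444} \approx -1.2568$)
$\sqrt{-22 - 9} X{\left(-10,3 \right)} v = \sqrt{-22 - 9} \left(-3\right) \left(- \frac{5585}{4444}\right) = \sqrt{-31} \left(-3\right) \left(- \frac{5585}{4444}\right) = i \sqrt{31} \left(-3\right) \left(- \frac{5585}{4444}\right) = - 3 i \sqrt{31} \left(- \frac{5585}{4444}\right) = \frac{16755 i \sqrt{31}}{4444}$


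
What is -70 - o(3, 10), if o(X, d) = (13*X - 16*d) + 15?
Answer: 36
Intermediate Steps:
o(X, d) = 15 - 16*d + 13*X (o(X, d) = (-16*d + 13*X) + 15 = 15 - 16*d + 13*X)
-70 - o(3, 10) = -70 - (15 - 16*10 + 13*3) = -70 - (15 - 160 + 39) = -70 - 1*(-106) = -70 + 106 = 36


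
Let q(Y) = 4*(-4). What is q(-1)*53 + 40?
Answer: -808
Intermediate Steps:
q(Y) = -16
q(-1)*53 + 40 = -16*53 + 40 = -848 + 40 = -808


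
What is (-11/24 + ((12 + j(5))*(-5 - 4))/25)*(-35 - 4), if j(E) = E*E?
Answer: 107471/200 ≈ 537.36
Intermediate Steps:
j(E) = E²
(-11/24 + ((12 + j(5))*(-5 - 4))/25)*(-35 - 4) = (-11/24 + ((12 + 5²)*(-5 - 4))/25)*(-35 - 4) = (-11*1/24 + ((12 + 25)*(-9))*(1/25))*(-39) = (-11/24 + (37*(-9))*(1/25))*(-39) = (-11/24 - 333*1/25)*(-39) = (-11/24 - 333/25)*(-39) = -8267/600*(-39) = 107471/200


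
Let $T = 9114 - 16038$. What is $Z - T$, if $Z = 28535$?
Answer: $35459$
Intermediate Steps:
$T = -6924$ ($T = 9114 - 16038 = -6924$)
$Z - T = 28535 - -6924 = 28535 + 6924 = 35459$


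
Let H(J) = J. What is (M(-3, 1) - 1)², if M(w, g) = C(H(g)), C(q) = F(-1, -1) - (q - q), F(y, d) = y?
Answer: 4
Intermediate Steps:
C(q) = -1 (C(q) = -1 - (q - q) = -1 - 1*0 = -1 + 0 = -1)
M(w, g) = -1
(M(-3, 1) - 1)² = (-1 - 1)² = (-2)² = 4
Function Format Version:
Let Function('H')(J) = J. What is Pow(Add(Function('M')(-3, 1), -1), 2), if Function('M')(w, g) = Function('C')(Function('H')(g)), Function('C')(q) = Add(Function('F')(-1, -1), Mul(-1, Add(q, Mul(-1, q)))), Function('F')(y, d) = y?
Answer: 4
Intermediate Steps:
Function('C')(q) = -1 (Function('C')(q) = Add(-1, Mul(-1, Add(q, Mul(-1, q)))) = Add(-1, Mul(-1, 0)) = Add(-1, 0) = -1)
Function('M')(w, g) = -1
Pow(Add(Function('M')(-3, 1), -1), 2) = Pow(Add(-1, -1), 2) = Pow(-2, 2) = 4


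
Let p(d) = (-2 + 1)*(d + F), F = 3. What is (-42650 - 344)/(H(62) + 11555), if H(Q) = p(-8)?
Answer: -21497/5780 ≈ -3.7192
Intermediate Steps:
p(d) = -3 - d (p(d) = (-2 + 1)*(d + 3) = -(3 + d) = -3 - d)
H(Q) = 5 (H(Q) = -3 - 1*(-8) = -3 + 8 = 5)
(-42650 - 344)/(H(62) + 11555) = (-42650 - 344)/(5 + 11555) = -42994/11560 = -42994*1/11560 = -21497/5780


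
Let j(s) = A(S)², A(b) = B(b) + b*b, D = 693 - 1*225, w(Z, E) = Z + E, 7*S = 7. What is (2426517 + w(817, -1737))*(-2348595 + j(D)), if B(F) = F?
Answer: -5696735283827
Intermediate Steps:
S = 1 (S = (⅐)*7 = 1)
w(Z, E) = E + Z
D = 468 (D = 693 - 225 = 468)
A(b) = b + b² (A(b) = b + b*b = b + b²)
j(s) = 4 (j(s) = (1*(1 + 1))² = (1*2)² = 2² = 4)
(2426517 + w(817, -1737))*(-2348595 + j(D)) = (2426517 + (-1737 + 817))*(-2348595 + 4) = (2426517 - 920)*(-2348591) = 2425597*(-2348591) = -5696735283827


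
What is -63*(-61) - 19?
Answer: 3824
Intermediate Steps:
-63*(-61) - 19 = 3843 - 19 = 3824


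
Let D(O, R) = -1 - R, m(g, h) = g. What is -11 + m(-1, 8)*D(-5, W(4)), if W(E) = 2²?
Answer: -6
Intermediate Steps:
W(E) = 4
-11 + m(-1, 8)*D(-5, W(4)) = -11 - (-1 - 1*4) = -11 - (-1 - 4) = -11 - 1*(-5) = -11 + 5 = -6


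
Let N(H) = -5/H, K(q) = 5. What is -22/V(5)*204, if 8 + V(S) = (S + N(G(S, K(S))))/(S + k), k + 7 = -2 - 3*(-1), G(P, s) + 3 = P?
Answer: 2992/7 ≈ 427.43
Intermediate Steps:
G(P, s) = -3 + P
k = -6 (k = -7 + (-2 - 3*(-1)) = -7 + (-2 + 3) = -7 + 1 = -6)
V(S) = -8 + (S - 5/(-3 + S))/(-6 + S) (V(S) = -8 + (S - 5/(-3 + S))/(S - 6) = -8 + (S - 5/(-3 + S))/(-6 + S))
-22/V(5)*204 = -22*(-6 + 5)*(-3 + 5)/(-5 - (-48 + 7*5)*(-3 + 5))*204 = -22*(-2/(-5 - 1*(-48 + 35)*2))*204 = -22*(-2/(-5 - 1*(-13)*2))*204 = -22*(-2/(-5 + 26))*204 = -22/((-1*1/2*21))*204 = -22/(-21/2)*204 = -22*(-2/21)*204 = (44/21)*204 = 2992/7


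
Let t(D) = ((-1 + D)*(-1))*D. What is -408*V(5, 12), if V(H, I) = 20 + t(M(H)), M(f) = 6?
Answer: 4080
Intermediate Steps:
t(D) = D*(1 - D) (t(D) = (1 - D)*D = D*(1 - D))
V(H, I) = -10 (V(H, I) = 20 + 6*(1 - 1*6) = 20 + 6*(1 - 6) = 20 + 6*(-5) = 20 - 30 = -10)
-408*V(5, 12) = -408*(-10) = 4080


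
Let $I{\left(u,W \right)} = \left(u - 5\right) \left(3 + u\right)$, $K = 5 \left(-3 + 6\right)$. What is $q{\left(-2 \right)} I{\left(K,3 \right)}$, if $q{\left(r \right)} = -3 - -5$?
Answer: $360$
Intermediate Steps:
$q{\left(r \right)} = 2$ ($q{\left(r \right)} = -3 + 5 = 2$)
$K = 15$ ($K = 5 \cdot 3 = 15$)
$I{\left(u,W \right)} = \left(-5 + u\right) \left(3 + u\right)$
$q{\left(-2 \right)} I{\left(K,3 \right)} = 2 \left(-15 + 15^{2} - 30\right) = 2 \left(-15 + 225 - 30\right) = 2 \cdot 180 = 360$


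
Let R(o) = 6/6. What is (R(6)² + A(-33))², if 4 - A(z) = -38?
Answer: 1849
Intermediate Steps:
R(o) = 1 (R(o) = 6*(⅙) = 1)
A(z) = 42 (A(z) = 4 - 1*(-38) = 4 + 38 = 42)
(R(6)² + A(-33))² = (1² + 42)² = (1 + 42)² = 43² = 1849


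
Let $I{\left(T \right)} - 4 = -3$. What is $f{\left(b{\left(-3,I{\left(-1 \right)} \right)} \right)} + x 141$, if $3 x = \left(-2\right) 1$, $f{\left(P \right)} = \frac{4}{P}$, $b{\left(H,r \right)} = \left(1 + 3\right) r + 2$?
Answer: $- \frac{280}{3} \approx -93.333$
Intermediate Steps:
$I{\left(T \right)} = 1$ ($I{\left(T \right)} = 4 - 3 = 1$)
$b{\left(H,r \right)} = 2 + 4 r$ ($b{\left(H,r \right)} = 4 r + 2 = 2 + 4 r$)
$x = - \frac{2}{3}$ ($x = \frac{\left(-2\right) 1}{3} = \frac{1}{3} \left(-2\right) = - \frac{2}{3} \approx -0.66667$)
$f{\left(b{\left(-3,I{\left(-1 \right)} \right)} \right)} + x 141 = \frac{4}{2 + 4 \cdot 1} - 94 = \frac{4}{2 + 4} - 94 = \frac{4}{6} - 94 = 4 \cdot \frac{1}{6} - 94 = \frac{2}{3} - 94 = - \frac{280}{3}$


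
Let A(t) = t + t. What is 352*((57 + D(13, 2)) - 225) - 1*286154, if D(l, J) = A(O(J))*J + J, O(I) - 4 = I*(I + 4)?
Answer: -322058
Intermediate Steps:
O(I) = 4 + I*(4 + I) (O(I) = 4 + I*(I + 4) = 4 + I*(4 + I))
A(t) = 2*t
D(l, J) = J + J*(8 + 2*J² + 8*J) (D(l, J) = (2*(4 + J² + 4*J))*J + J = (8 + 2*J² + 8*J)*J + J = J*(8 + 2*J² + 8*J) + J = J + J*(8 + 2*J² + 8*J))
352*((57 + D(13, 2)) - 225) - 1*286154 = 352*((57 + 2*(9 + 2*2² + 8*2)) - 225) - 1*286154 = 352*((57 + 2*(9 + 2*4 + 16)) - 225) - 286154 = 352*((57 + 2*(9 + 8 + 16)) - 225) - 286154 = 352*((57 + 2*33) - 225) - 286154 = 352*((57 + 66) - 225) - 286154 = 352*(123 - 225) - 286154 = 352*(-102) - 286154 = -35904 - 286154 = -322058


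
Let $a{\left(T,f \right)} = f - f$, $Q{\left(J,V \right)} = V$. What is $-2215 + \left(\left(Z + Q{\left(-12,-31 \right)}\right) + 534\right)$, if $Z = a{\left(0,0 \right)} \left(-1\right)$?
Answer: $-1712$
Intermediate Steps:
$a{\left(T,f \right)} = 0$
$Z = 0$ ($Z = 0 \left(-1\right) = 0$)
$-2215 + \left(\left(Z + Q{\left(-12,-31 \right)}\right) + 534\right) = -2215 + \left(\left(0 - 31\right) + 534\right) = -2215 + \left(-31 + 534\right) = -2215 + 503 = -1712$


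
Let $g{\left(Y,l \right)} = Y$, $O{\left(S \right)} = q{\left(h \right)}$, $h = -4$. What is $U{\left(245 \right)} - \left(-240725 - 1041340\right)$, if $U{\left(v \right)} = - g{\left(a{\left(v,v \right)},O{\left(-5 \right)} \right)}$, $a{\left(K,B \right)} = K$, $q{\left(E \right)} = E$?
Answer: $1281820$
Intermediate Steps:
$O{\left(S \right)} = -4$
$U{\left(v \right)} = - v$
$U{\left(245 \right)} - \left(-240725 - 1041340\right) = \left(-1\right) 245 - \left(-240725 - 1041340\right) = -245 - \left(-240725 - 1041340\right) = -245 - -1282065 = -245 + 1282065 = 1281820$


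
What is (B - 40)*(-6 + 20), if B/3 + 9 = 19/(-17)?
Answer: -16744/17 ≈ -984.94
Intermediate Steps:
B = -516/17 (B = -27 + 3*(19/(-17)) = -27 + 3*(19*(-1/17)) = -27 + 3*(-19/17) = -27 - 57/17 = -516/17 ≈ -30.353)
(B - 40)*(-6 + 20) = (-516/17 - 40)*(-6 + 20) = -1196/17*14 = -16744/17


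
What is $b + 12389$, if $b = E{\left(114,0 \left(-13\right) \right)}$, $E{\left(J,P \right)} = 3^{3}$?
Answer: $12416$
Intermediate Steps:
$E{\left(J,P \right)} = 27$
$b = 27$
$b + 12389 = 27 + 12389 = 12416$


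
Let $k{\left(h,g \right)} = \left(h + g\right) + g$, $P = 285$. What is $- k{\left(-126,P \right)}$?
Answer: $-444$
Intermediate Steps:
$k{\left(h,g \right)} = h + 2 g$ ($k{\left(h,g \right)} = \left(g + h\right) + g = h + 2 g$)
$- k{\left(-126,P \right)} = - (-126 + 2 \cdot 285) = - (-126 + 570) = \left(-1\right) 444 = -444$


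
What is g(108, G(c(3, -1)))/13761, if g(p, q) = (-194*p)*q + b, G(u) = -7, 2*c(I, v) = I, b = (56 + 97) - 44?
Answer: 13343/1251 ≈ 10.666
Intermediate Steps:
b = 109 (b = 153 - 44 = 109)
c(I, v) = I/2
g(p, q) = 109 - 194*p*q (g(p, q) = (-194*p)*q + 109 = -194*p*q + 109 = 109 - 194*p*q)
g(108, G(c(3, -1)))/13761 = (109 - 194*108*(-7))/13761 = (109 + 146664)*(1/13761) = 146773*(1/13761) = 13343/1251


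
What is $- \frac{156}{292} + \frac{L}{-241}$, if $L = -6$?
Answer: $- \frac{8961}{17593} \approx -0.50935$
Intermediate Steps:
$- \frac{156}{292} + \frac{L}{-241} = - \frac{156}{292} - \frac{6}{-241} = \left(-156\right) \frac{1}{292} - - \frac{6}{241} = - \frac{39}{73} + \frac{6}{241} = - \frac{8961}{17593}$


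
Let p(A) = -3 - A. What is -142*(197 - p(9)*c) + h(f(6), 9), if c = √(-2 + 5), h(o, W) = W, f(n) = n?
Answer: -27965 - 1704*√3 ≈ -30916.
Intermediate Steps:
c = √3 ≈ 1.7320
-142*(197 - p(9)*c) + h(f(6), 9) = -142*(197 - (-3 - 1*9)*√3) + 9 = -142*(197 - (-3 - 9)*√3) + 9 = -142*(197 - (-12)*√3) + 9 = -142*(197 + 12*√3) + 9 = (-27974 - 1704*√3) + 9 = -27965 - 1704*√3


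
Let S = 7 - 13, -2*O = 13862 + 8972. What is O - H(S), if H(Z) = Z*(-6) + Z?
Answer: -11447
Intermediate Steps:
O = -11417 (O = -(13862 + 8972)/2 = -½*22834 = -11417)
S = -6
H(Z) = -5*Z (H(Z) = -6*Z + Z = -5*Z)
O - H(S) = -11417 - (-5)*(-6) = -11417 - 1*30 = -11417 - 30 = -11447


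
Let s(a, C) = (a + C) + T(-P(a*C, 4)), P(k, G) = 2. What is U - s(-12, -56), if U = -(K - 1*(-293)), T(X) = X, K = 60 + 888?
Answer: -1171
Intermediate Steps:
K = 948
s(a, C) = -2 + C + a (s(a, C) = (a + C) - 1*2 = (C + a) - 2 = -2 + C + a)
U = -1241 (U = -(948 - 1*(-293)) = -(948 + 293) = -1*1241 = -1241)
U - s(-12, -56) = -1241 - (-2 - 56 - 12) = -1241 - 1*(-70) = -1241 + 70 = -1171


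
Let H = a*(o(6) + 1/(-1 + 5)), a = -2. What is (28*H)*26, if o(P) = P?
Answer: -9100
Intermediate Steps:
H = -25/2 (H = -2*(6 + 1/(-1 + 5)) = -2*(6 + 1/4) = -2*(6 + ¼) = -2*25/4 = -25/2 ≈ -12.500)
(28*H)*26 = (28*(-25/2))*26 = -350*26 = -9100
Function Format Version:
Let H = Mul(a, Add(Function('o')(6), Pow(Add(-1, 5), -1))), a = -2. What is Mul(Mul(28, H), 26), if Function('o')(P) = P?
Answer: -9100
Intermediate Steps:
H = Rational(-25, 2) (H = Mul(-2, Add(6, Pow(Add(-1, 5), -1))) = Mul(-2, Add(6, Pow(4, -1))) = Mul(-2, Add(6, Rational(1, 4))) = Mul(-2, Rational(25, 4)) = Rational(-25, 2) ≈ -12.500)
Mul(Mul(28, H), 26) = Mul(Mul(28, Rational(-25, 2)), 26) = Mul(-350, 26) = -9100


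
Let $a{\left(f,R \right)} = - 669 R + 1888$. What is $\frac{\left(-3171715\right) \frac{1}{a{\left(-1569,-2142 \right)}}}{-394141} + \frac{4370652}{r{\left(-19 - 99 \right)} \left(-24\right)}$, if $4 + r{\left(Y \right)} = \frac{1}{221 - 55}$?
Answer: $\frac{438376717315770017}{9614305849742} \approx 45596.0$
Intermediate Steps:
$r{\left(Y \right)} = - \frac{663}{166}$ ($r{\left(Y \right)} = -4 + \frac{1}{221 - 55} = -4 + \frac{1}{166} = - \frac{663}{166}$)
$a{\left(f,R \right)} = 1888 - 669 R$
$\frac{\left(-3171715\right) \frac{1}{a{\left(-1569,-2142 \right)}}}{-394141} + \frac{4370652}{r{\left(-19 - 99 \right)} \left(-24\right)} = \frac{\left(-3171715\right) \frac{1}{1888 - -1432998}}{-394141} + \frac{4370652}{\left(- \frac{663}{166}\right) \left(-24\right)} = - \frac{3171715}{1888 + 1432998} \left(- \frac{1}{394141}\right) + \frac{4370652}{\frac{7956}{83}} = - \frac{3171715}{1434886} \left(- \frac{1}{394141}\right) + 4370652 \cdot \frac{83}{7956} = \left(-3171715\right) \frac{1}{1434886} \left(- \frac{1}{394141}\right) + \frac{775137}{17} = \left(- \frac{3171715}{1434886}\right) \left(- \frac{1}{394141}\right) + \frac{775137}{17} = \frac{3171715}{565547402926} + \frac{775137}{17} = \frac{438376717315770017}{9614305849742}$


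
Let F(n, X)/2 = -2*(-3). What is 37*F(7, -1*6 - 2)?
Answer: 444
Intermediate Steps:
F(n, X) = 12 (F(n, X) = 2*(-2*(-3)) = 2*6 = 12)
37*F(7, -1*6 - 2) = 37*12 = 444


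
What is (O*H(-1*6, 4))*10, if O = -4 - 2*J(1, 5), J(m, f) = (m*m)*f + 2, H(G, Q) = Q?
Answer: -720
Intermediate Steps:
J(m, f) = 2 + f*m**2 (J(m, f) = m**2*f + 2 = f*m**2 + 2 = 2 + f*m**2)
O = -18 (O = -4 - 2*(2 + 5*1**2) = -4 - 2*(2 + 5*1) = -4 - 2*(2 + 5) = -4 - 2*7 = -4 - 14 = -18)
(O*H(-1*6, 4))*10 = -18*4*10 = -72*10 = -720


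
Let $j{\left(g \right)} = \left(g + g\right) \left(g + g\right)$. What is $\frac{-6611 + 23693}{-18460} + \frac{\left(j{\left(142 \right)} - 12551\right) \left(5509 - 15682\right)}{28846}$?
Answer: $- \frac{122982447243}{5120165} \approx -24019.0$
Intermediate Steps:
$j{\left(g \right)} = 4 g^{2}$ ($j{\left(g \right)} = 2 g 2 g = 4 g^{2}$)
$\frac{-6611 + 23693}{-18460} + \frac{\left(j{\left(142 \right)} - 12551\right) \left(5509 - 15682\right)}{28846} = \frac{-6611 + 23693}{-18460} + \frac{\left(4 \cdot 142^{2} - 12551\right) \left(5509 - 15682\right)}{28846} = 17082 \left(- \frac{1}{18460}\right) + \left(4 \cdot 20164 - 12551\right) \left(-10173\right) \frac{1}{28846} = - \frac{657}{710} + \left(80656 - 12551\right) \left(-10173\right) \frac{1}{28846} = - \frac{657}{710} + 68105 \left(-10173\right) \frac{1}{28846} = - \frac{657}{710} - \frac{692832165}{28846} = - \frac{122982447243}{5120165}$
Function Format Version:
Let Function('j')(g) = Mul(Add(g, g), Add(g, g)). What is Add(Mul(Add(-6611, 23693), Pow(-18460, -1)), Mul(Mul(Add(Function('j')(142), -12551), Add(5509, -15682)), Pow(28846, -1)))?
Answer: Rational(-122982447243, 5120165) ≈ -24019.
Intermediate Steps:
Function('j')(g) = Mul(4, Pow(g, 2)) (Function('j')(g) = Mul(Mul(2, g), Mul(2, g)) = Mul(4, Pow(g, 2)))
Add(Mul(Add(-6611, 23693), Pow(-18460, -1)), Mul(Mul(Add(Function('j')(142), -12551), Add(5509, -15682)), Pow(28846, -1))) = Add(Mul(Add(-6611, 23693), Pow(-18460, -1)), Mul(Mul(Add(Mul(4, Pow(142, 2)), -12551), Add(5509, -15682)), Pow(28846, -1))) = Add(Mul(17082, Rational(-1, 18460)), Mul(Mul(Add(Mul(4, 20164), -12551), -10173), Rational(1, 28846))) = Add(Rational(-657, 710), Mul(Mul(Add(80656, -12551), -10173), Rational(1, 28846))) = Add(Rational(-657, 710), Mul(Mul(68105, -10173), Rational(1, 28846))) = Add(Rational(-657, 710), Mul(-692832165, Rational(1, 28846))) = Add(Rational(-657, 710), Rational(-692832165, 28846)) = Rational(-122982447243, 5120165)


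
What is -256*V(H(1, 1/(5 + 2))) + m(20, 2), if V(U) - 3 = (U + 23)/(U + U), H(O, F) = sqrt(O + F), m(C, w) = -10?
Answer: -906 - 736*sqrt(14) ≈ -3659.9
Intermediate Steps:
H(O, F) = sqrt(F + O)
V(U) = 3 + (23 + U)/(2*U) (V(U) = 3 + (U + 23)/(U + U) = 3 + (23 + U)/((2*U)) = 3 + (23 + U)*(1/(2*U)) = 3 + (23 + U)/(2*U))
-256*V(H(1, 1/(5 + 2))) + m(20, 2) = -128*(23 + 7*sqrt(1/(5 + 2) + 1))/(sqrt(1/(5 + 2) + 1)) - 10 = -128*(23 + 7*sqrt(1/7 + 1))/(sqrt(1/7 + 1)) - 10 = -128*(23 + 7*sqrt(8/7))/(sqrt(8/7)) - 10 = -128*(23 + 7*(2*sqrt(14)/7))/(2*sqrt(14)/7) - 10 = -128*sqrt(14)/4*(23 + 2*sqrt(14)) - 10 = -32*sqrt(14)*(23 + 2*sqrt(14)) - 10 = -10 - 32*sqrt(14)*(23 + 2*sqrt(14))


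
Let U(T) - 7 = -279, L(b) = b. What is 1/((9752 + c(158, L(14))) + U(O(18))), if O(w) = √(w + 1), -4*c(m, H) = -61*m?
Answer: 2/23779 ≈ 8.4108e-5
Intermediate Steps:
c(m, H) = 61*m/4 (c(m, H) = -(-61)*m/4 = 61*m/4)
O(w) = √(1 + w)
U(T) = -272 (U(T) = 7 - 279 = -272)
1/((9752 + c(158, L(14))) + U(O(18))) = 1/((9752 + (61/4)*158) - 272) = 1/((9752 + 4819/2) - 272) = 1/(24323/2 - 272) = 1/(23779/2) = 2/23779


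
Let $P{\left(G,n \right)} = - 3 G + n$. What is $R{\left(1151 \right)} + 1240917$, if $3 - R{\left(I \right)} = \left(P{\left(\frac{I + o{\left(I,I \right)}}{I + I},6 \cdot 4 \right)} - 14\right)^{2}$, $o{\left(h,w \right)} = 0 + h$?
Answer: $1240871$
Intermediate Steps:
$o{\left(h,w \right)} = h$
$P{\left(G,n \right)} = n - 3 G$
$R{\left(I \right)} = -46$ ($R{\left(I \right)} = 3 - \left(\left(6 \cdot 4 - 3 \frac{I + I}{I + I}\right) - 14\right)^{2} = 3 - \left(\left(24 - 3 \frac{2 I}{2 I}\right) - 14\right)^{2} = 3 - \left(\left(24 - 3 \cdot 2 I \frac{1}{2 I}\right) - 14\right)^{2} = 3 - \left(\left(24 - 3\right) - 14\right)^{2} = 3 - \left(21 - 14\right)^{2} = 3 - 7^{2} = 3 - 49 = -46$)
$R{\left(1151 \right)} + 1240917 = -46 + 1240917 = 1240871$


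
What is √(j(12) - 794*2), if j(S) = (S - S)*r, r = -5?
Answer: 2*I*√397 ≈ 39.85*I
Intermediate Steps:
j(S) = 0 (j(S) = (S - S)*(-5) = 0*(-5) = 0)
√(j(12) - 794*2) = √(0 - 794*2) = √(0 - 1588) = √(-1588) = 2*I*√397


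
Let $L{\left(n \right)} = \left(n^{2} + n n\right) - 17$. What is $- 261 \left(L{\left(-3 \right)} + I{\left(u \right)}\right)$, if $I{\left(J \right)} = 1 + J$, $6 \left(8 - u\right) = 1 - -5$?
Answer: $-2349$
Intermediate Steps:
$L{\left(n \right)} = -17 + 2 n^{2}$ ($L{\left(n \right)} = \left(n^{2} + n^{2}\right) - 17 = 2 n^{2} - 17 = -17 + 2 n^{2}$)
$u = 7$ ($u = 8 - \frac{1 - -5}{6} = 8 - \frac{1 + 5}{6} = 8 - 1 = 7$)
$- 261 \left(L{\left(-3 \right)} + I{\left(u \right)}\right) = - 261 \left(\left(-17 + 2 \left(-3\right)^{2}\right) + \left(1 + 7\right)\right) = - 261 \left(\left(-17 + 2 \cdot 9\right) + 8\right) = - 261 \left(\left(-17 + 18\right) + 8\right) = - 261 \left(1 + 8\right) = \left(-261\right) 9 = -2349$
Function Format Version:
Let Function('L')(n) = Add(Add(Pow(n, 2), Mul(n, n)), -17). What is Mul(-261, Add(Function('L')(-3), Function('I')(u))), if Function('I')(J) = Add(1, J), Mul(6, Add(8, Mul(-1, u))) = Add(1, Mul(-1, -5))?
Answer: -2349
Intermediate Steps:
Function('L')(n) = Add(-17, Mul(2, Pow(n, 2))) (Function('L')(n) = Add(Add(Pow(n, 2), Pow(n, 2)), -17) = Add(Mul(2, Pow(n, 2)), -17) = Add(-17, Mul(2, Pow(n, 2))))
u = 7 (u = Add(8, Mul(Rational(-1, 6), Add(1, Mul(-1, -5)))) = Add(8, Mul(Rational(-1, 6), Add(1, 5))) = Add(8, Mul(Rational(-1, 6), 6)) = Add(8, -1) = 7)
Mul(-261, Add(Function('L')(-3), Function('I')(u))) = Mul(-261, Add(Add(-17, Mul(2, Pow(-3, 2))), Add(1, 7))) = Mul(-261, Add(Add(-17, Mul(2, 9)), 8)) = Mul(-261, Add(Add(-17, 18), 8)) = Mul(-261, Add(1, 8)) = Mul(-261, 9) = -2349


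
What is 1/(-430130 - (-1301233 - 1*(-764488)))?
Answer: 1/106615 ≈ 9.3795e-6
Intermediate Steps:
1/(-430130 - (-1301233 - 1*(-764488))) = 1/(-430130 - (-1301233 + 764488)) = 1/(-430130 - 1*(-536745)) = 1/(-430130 + 536745) = 1/106615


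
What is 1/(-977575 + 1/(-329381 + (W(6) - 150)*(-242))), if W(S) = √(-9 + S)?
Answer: (-242*√3 + 293081*I)/(2*(-143254329288*I + 118286575*√3)) ≈ -1.0229e-6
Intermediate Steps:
1/(-977575 + 1/(-329381 + (W(6) - 150)*(-242))) = 1/(-977575 + 1/(-329381 + (√(-9 + 6) - 150)*(-242))) = 1/(-977575 + 1/(-329381 + (√(-3) - 150)*(-242))) = 1/(-977575 + 1/(-329381 + (I*√3 - 150)*(-242))) = 1/(-977575 + 1/(-329381 + (-150 + I*√3)*(-242))) = 1/(-977575 + 1/(-329381 + (36300 - 242*I*√3))) = 1/(-977575 + 1/(-293081 - 242*I*√3))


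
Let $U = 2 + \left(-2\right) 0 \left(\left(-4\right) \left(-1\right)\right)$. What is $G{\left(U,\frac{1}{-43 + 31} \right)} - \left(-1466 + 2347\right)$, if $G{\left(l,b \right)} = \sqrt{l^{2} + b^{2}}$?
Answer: $-881 + \frac{\sqrt{577}}{12} \approx -879.0$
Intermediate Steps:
$U = 2$ ($U = 2 + 0 \cdot 4 = 2 + 0 = 2$)
$G{\left(l,b \right)} = \sqrt{b^{2} + l^{2}}$
$G{\left(U,\frac{1}{-43 + 31} \right)} - \left(-1466 + 2347\right) = \sqrt{\left(\frac{1}{-43 + 31}\right)^{2} + 2^{2}} - \left(-1466 + 2347\right) = \sqrt{\left(\frac{1}{-12}\right)^{2} + 4} - 881 = \sqrt{\left(- \frac{1}{12}\right)^{2} + 4} - 881 = \sqrt{\frac{1}{144} + 4} - 881 = \sqrt{\frac{577}{144}} - 881 = \frac{\sqrt{577}}{12} - 881 = -881 + \frac{\sqrt{577}}{12}$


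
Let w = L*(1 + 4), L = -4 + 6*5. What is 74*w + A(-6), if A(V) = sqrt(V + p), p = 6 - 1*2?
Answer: 9620 + I*sqrt(2) ≈ 9620.0 + 1.4142*I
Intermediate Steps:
p = 4 (p = 6 - 2 = 4)
L = 26 (L = -4 + 30 = 26)
A(V) = sqrt(4 + V) (A(V) = sqrt(V + 4) = sqrt(4 + V))
w = 130 (w = 26*(1 + 4) = 26*5 = 130)
74*w + A(-6) = 74*130 + sqrt(4 - 6) = 9620 + sqrt(-2) = 9620 + I*sqrt(2)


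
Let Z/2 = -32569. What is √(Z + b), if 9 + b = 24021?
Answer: I*√41126 ≈ 202.8*I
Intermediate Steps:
Z = -65138 (Z = 2*(-32569) = -65138)
b = 24012 (b = -9 + 24021 = 24012)
√(Z + b) = √(-65138 + 24012) = √(-41126) = I*√41126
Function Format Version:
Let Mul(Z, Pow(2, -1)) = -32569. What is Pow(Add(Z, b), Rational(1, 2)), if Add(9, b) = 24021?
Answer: Mul(I, Pow(41126, Rational(1, 2))) ≈ Mul(202.80, I)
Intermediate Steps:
Z = -65138 (Z = Mul(2, -32569) = -65138)
b = 24012 (b = Add(-9, 24021) = 24012)
Pow(Add(Z, b), Rational(1, 2)) = Pow(Add(-65138, 24012), Rational(1, 2)) = Pow(-41126, Rational(1, 2)) = Mul(I, Pow(41126, Rational(1, 2)))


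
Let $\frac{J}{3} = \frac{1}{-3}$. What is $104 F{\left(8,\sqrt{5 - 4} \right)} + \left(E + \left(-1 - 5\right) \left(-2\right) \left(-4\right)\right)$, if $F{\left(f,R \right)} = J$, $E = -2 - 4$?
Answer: $-158$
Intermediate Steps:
$J = -1$ ($J = \frac{3}{-3} = 3 \left(- \frac{1}{3}\right) = -1$)
$E = -6$
$F{\left(f,R \right)} = -1$
$104 F{\left(8,\sqrt{5 - 4} \right)} + \left(E + \left(-1 - 5\right) \left(-2\right) \left(-4\right)\right) = 104 \left(-1\right) + \left(-6 + \left(-1 - 5\right) \left(-2\right) \left(-4\right)\right) = -104 + \left(-6 + \left(-6\right) \left(-2\right) \left(-4\right)\right) = -104 + \left(-6 + 12 \left(-4\right)\right) = -104 - 54 = -158$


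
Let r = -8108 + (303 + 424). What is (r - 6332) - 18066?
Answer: -31779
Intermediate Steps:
r = -7381 (r = -8108 + 727 = -7381)
(r - 6332) - 18066 = (-7381 - 6332) - 18066 = -13713 - 18066 = -31779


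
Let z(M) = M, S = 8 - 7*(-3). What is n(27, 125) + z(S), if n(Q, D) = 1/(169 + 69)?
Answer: 6903/238 ≈ 29.004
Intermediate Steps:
S = 29 (S = 8 + 21 = 29)
n(Q, D) = 1/238
n(27, 125) + z(S) = 1/238 + 29 = 6903/238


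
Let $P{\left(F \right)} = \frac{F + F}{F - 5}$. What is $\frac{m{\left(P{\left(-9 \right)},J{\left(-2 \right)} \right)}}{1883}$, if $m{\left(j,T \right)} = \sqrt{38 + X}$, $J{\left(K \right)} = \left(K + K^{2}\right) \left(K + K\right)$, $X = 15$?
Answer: $\frac{\sqrt{53}}{1883} \approx 0.0038662$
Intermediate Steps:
$J{\left(K \right)} = 2 K \left(K + K^{2}\right)$ ($J{\left(K \right)} = \left(K + K^{2}\right) 2 K = 2 K \left(K + K^{2}\right)$)
$P{\left(F \right)} = \frac{2 F}{-5 + F}$
$m{\left(j,T \right)} = \sqrt{53}$ ($m{\left(j,T \right)} = \sqrt{38 + 15} = \sqrt{53}$)
$\frac{m{\left(P{\left(-9 \right)},J{\left(-2 \right)} \right)}}{1883} = \frac{\sqrt{53}}{1883}$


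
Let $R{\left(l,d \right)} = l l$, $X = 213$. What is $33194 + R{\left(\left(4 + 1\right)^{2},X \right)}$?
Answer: $33819$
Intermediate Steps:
$R{\left(l,d \right)} = l^{2}$
$33194 + R{\left(\left(4 + 1\right)^{2},X \right)} = 33194 + \left(\left(4 + 1\right)^{2}\right)^{2} = 33194 + \left(5^{2}\right)^{2} = 33194 + 25^{2} = 33194 + 625 = 33819$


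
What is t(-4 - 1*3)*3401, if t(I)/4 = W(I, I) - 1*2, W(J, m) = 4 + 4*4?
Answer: 244872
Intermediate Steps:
W(J, m) = 20 (W(J, m) = 4 + 16 = 20)
t(I) = 72 (t(I) = 4*(20 - 1*2) = 4*(20 - 2) = 4*18 = 72)
t(-4 - 1*3)*3401 = 72*3401 = 244872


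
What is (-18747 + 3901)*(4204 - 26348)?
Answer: 328749824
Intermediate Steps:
(-18747 + 3901)*(4204 - 26348) = -14846*(-22144) = 328749824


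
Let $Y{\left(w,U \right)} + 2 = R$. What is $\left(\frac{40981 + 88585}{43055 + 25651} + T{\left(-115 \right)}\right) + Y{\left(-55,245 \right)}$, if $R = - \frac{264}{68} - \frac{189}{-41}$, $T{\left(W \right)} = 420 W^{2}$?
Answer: $\frac{132997190417140}{23944041} \approx 5.5545 \cdot 10^{6}$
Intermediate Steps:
$R = \frac{507}{697}$ ($R = \left(-264\right) \frac{1}{68} - - \frac{189}{41} = - \frac{66}{17} + \frac{189}{41} = \frac{507}{697} \approx 0.7274$)
$Y{\left(w,U \right)} = - \frac{887}{697}$ ($Y{\left(w,U \right)} = -2 + \frac{507}{697} = - \frac{887}{697}$)
$\left(\frac{40981 + 88585}{43055 + 25651} + T{\left(-115 \right)}\right) + Y{\left(-55,245 \right)} = \left(\frac{40981 + 88585}{43055 + 25651} + 420 \left(-115\right)^{2}\right) - \frac{887}{697} = \left(\frac{129566}{68706} + 420 \cdot 13225\right) - \frac{887}{697} = \left(129566 \cdot \frac{1}{68706} + 5554500\right) - \frac{887}{697} = \left(\frac{64783}{34353} + 5554500\right) - \frac{887}{697} = \frac{190813803283}{34353} - \frac{887}{697} = \frac{132997190417140}{23944041}$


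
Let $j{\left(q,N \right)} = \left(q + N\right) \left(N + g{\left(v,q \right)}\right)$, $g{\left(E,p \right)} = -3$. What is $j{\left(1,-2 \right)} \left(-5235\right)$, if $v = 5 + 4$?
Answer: $-26175$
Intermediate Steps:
$v = 9$
$j{\left(q,N \right)} = \left(-3 + N\right) \left(N + q\right)$ ($j{\left(q,N \right)} = \left(q + N\right) \left(N - 3\right) = \left(N + q\right) \left(-3 + N\right) = \left(-3 + N\right) \left(N + q\right)$)
$j{\left(1,-2 \right)} \left(-5235\right) = \left(\left(-2\right)^{2} - -6 - 3 - 2\right) \left(-5235\right) = \left(4 + 6 - 3 - 2\right) \left(-5235\right) = 5 \left(-5235\right) = -26175$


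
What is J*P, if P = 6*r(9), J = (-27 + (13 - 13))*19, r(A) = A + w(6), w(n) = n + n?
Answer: -64638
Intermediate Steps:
w(n) = 2*n
r(A) = 12 + A (r(A) = A + 2*6 = A + 12 = 12 + A)
J = -513 (J = (-27 + 0)*19 = -27*19 = -513)
P = 126 (P = 6*(12 + 9) = 6*21 = 126)
J*P = -513*126 = -64638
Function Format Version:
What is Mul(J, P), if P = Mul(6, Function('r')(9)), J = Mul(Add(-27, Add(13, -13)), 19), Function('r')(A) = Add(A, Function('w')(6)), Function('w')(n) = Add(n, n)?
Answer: -64638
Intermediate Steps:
Function('w')(n) = Mul(2, n)
Function('r')(A) = Add(12, A) (Function('r')(A) = Add(A, Mul(2, 6)) = Add(A, 12) = Add(12, A))
J = -513 (J = Mul(Add(-27, 0), 19) = Mul(-27, 19) = -513)
P = 126 (P = Mul(6, Add(12, 9)) = Mul(6, 21) = 126)
Mul(J, P) = Mul(-513, 126) = -64638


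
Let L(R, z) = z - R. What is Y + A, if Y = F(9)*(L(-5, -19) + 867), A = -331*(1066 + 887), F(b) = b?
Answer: -638766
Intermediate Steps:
A = -646443 (A = -331*1953 = -646443)
Y = 7677 (Y = 9*((-19 - 1*(-5)) + 867) = 9*((-19 + 5) + 867) = 9*(-14 + 867) = 9*853 = 7677)
Y + A = 7677 - 646443 = -638766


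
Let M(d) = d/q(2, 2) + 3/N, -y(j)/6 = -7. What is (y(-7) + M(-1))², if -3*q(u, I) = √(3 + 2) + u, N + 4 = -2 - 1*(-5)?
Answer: 1134 + 198*√5 ≈ 1576.7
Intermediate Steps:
N = -1 (N = -4 + (-2 - 1*(-5)) = -4 + (-2 + 5) = -4 + 3 = -1)
y(j) = 42 (y(j) = -6*(-7) = 42)
q(u, I) = -u/3 - √5/3 (q(u, I) = -(√(3 + 2) + u)/3 = -(√5 + u)/3 = -(u + √5)/3 = -u/3 - √5/3)
M(d) = -3 + d/(-⅔ - √5/3) (M(d) = d/(-⅓*2 - √5/3) + 3/(-1) = d/(-⅔ - √5/3) + 3*(-1) = d/(-⅔ - √5/3) - 3 = -3 + d/(-⅔ - √5/3))
(y(-7) + M(-1))² = (42 + (-3 + 6*(-1) - 3*(-1)*√5))² = (42 + (-3 - 6 + 3*√5))² = (42 + (-9 + 3*√5))² = (33 + 3*√5)²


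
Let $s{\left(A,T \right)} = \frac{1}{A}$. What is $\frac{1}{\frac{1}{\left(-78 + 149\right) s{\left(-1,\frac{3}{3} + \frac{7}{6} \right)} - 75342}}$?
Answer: $-75413$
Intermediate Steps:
$\frac{1}{\frac{1}{\left(-78 + 149\right) s{\left(-1,\frac{3}{3} + \frac{7}{6} \right)} - 75342}} = \frac{1}{\frac{1}{\frac{-78 + 149}{-1} - 75342}} = \frac{1}{\frac{1}{71 \left(-1\right) - 75342}} = \frac{1}{\frac{1}{-71 - 75342}} = \frac{1}{\frac{1}{-75413}} = \frac{1}{- \frac{1}{75413}} = -75413$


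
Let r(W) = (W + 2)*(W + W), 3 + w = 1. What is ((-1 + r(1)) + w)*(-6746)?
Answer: -20238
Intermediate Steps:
w = -2 (w = -3 + 1 = -2)
r(W) = 2*W*(2 + W) (r(W) = (2 + W)*(2*W) = 2*W*(2 + W))
((-1 + r(1)) + w)*(-6746) = ((-1 + 2*1*(2 + 1)) - 2)*(-6746) = ((-1 + 2*1*3) - 2)*(-6746) = ((-1 + 6) - 2)*(-6746) = (5 - 2)*(-6746) = 3*(-6746) = -20238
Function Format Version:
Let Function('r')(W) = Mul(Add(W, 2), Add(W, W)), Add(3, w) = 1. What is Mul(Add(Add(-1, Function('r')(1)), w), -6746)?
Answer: -20238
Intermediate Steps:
w = -2 (w = Add(-3, 1) = -2)
Function('r')(W) = Mul(2, W, Add(2, W)) (Function('r')(W) = Mul(Add(2, W), Mul(2, W)) = Mul(2, W, Add(2, W)))
Mul(Add(Add(-1, Function('r')(1)), w), -6746) = Mul(Add(Add(-1, Mul(2, 1, Add(2, 1))), -2), -6746) = Mul(Add(Add(-1, Mul(2, 1, 3)), -2), -6746) = Mul(Add(Add(-1, 6), -2), -6746) = Mul(Add(5, -2), -6746) = Mul(3, -6746) = -20238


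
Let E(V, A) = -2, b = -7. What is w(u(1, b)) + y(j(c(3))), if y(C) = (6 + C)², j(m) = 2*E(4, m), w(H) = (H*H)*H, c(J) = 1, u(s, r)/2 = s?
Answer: 12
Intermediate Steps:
u(s, r) = 2*s
w(H) = H³ (w(H) = H²*H = H³)
j(m) = -4 (j(m) = 2*(-2) = -4)
w(u(1, b)) + y(j(c(3))) = (2*1)³ + (6 - 4)² = 2³ + 2² = 8 + 4 = 12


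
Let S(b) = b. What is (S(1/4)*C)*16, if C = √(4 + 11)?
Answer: 4*√15 ≈ 15.492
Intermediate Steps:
C = √15 ≈ 3.8730
(S(1/4)*C)*16 = (√15/4)*16 = 4*√15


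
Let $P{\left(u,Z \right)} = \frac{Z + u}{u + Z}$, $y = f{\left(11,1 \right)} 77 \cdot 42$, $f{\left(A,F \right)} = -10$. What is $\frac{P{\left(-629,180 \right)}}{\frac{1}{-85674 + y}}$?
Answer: $-118014$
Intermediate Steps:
$y = -32340$ ($y = \left(-10\right) 77 \cdot 42 = \left(-770\right) 42 = -32340$)
$P{\left(u,Z \right)} = 1$ ($P{\left(u,Z \right)} = \frac{Z + u}{Z + u} = 1$)
$\frac{P{\left(-629,180 \right)}}{\frac{1}{-85674 + y}} = 1 \frac{1}{\frac{1}{-85674 - 32340}} = 1 \frac{1}{\frac{1}{-118014}} = 1 \frac{1}{- \frac{1}{118014}} = 1 \left(-118014\right) = -118014$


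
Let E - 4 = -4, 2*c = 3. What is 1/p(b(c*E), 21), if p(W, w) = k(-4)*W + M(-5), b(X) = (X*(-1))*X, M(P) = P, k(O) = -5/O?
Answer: -⅕ ≈ -0.20000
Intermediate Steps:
c = 3/2 (c = (½)*3 = 3/2 ≈ 1.5000)
E = 0 (E = 4 - 4 = 0)
b(X) = -X² (b(X) = (-X)*X = -X²)
p(W, w) = -5 + 5*W/4 (p(W, w) = (-5/(-4))*W - 5 = (-5*(-¼))*W - 5 = 5*W/4 - 5 = -5 + 5*W/4)
1/p(b(c*E), 21) = 1/(-5 + 5*(-((3/2)*0)²)/4) = 1/(-5 + 5*(-1*0²)/4) = 1/(-5 + 5*(-1*0)/4) = 1/(-5 + (5/4)*0) = 1/(-5 + 0) = 1/(-5) = -⅕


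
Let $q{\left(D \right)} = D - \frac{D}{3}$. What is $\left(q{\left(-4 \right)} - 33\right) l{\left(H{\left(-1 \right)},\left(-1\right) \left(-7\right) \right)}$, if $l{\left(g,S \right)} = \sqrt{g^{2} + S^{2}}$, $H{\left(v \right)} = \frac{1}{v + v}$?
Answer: $- \frac{107 \sqrt{197}}{6} \approx -250.3$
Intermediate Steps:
$H{\left(v \right)} = \frac{1}{2 v}$
$q{\left(D \right)} = \frac{2 D}{3}$ ($q{\left(D \right)} = D - D \frac{1}{3} = D - \frac{D}{3} = \frac{2 D}{3}$)
$l{\left(g,S \right)} = \sqrt{S^{2} + g^{2}}$
$\left(q{\left(-4 \right)} - 33\right) l{\left(H{\left(-1 \right)},\left(-1\right) \left(-7\right) \right)} = \left(\frac{2}{3} \left(-4\right) - 33\right) \sqrt{\left(\left(-1\right) \left(-7\right)\right)^{2} + \left(\frac{1}{2 \left(-1\right)}\right)^{2}} = \left(- \frac{8}{3} - 33\right) \sqrt{7^{2} + \left(\frac{1}{2} \left(-1\right)\right)^{2}} = - \frac{107 \sqrt{49 + \left(- \frac{1}{2}\right)^{2}}}{3} = - \frac{107 \sqrt{49 + \frac{1}{4}}}{3} = - \frac{107 \sqrt{\frac{197}{4}}}{3} = - \frac{107 \frac{\sqrt{197}}{2}}{3} = - \frac{107 \sqrt{197}}{6}$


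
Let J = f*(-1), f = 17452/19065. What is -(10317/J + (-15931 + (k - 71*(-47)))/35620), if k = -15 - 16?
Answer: 87580581770/7770503 ≈ 11271.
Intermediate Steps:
f = 17452/19065 (f = 17452*(1/19065) = 17452/19065 ≈ 0.91539)
J = -17452/19065 (J = (17452/19065)*(-1) = -17452/19065 ≈ -0.91539)
k = -31
-(10317/J + (-15931 + (k - 71*(-47)))/35620) = -(10317/(-17452/19065) + (-15931 + (-31 - 71*(-47)))/35620) = -(10317*(-19065/17452) + (-15931 + (-31 + 3337))*(1/35620)) = -(-196693605/17452 + (-15931 + 3306)*(1/35620)) = -(-196693605/17452 - 12625*1/35620) = -(-196693605/17452 - 2525/7124) = -1*(-87580581770/7770503) = 87580581770/7770503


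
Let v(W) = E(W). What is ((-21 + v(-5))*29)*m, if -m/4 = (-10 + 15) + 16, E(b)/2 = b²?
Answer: -70644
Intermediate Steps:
E(b) = 2*b²
v(W) = 2*W²
m = -84 (m = -4*((-10 + 15) + 16) = -4*(5 + 16) = -4*21 = -84)
((-21 + v(-5))*29)*m = ((-21 + 2*(-5)²)*29)*(-84) = ((-21 + 2*25)*29)*(-84) = ((-21 + 50)*29)*(-84) = (29*29)*(-84) = 841*(-84) = -70644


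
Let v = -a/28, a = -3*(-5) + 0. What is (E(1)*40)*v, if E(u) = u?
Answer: -150/7 ≈ -21.429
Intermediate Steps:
a = 15 (a = 15 + 0 = 15)
v = -15/28 ≈ -0.53571
(E(1)*40)*v = (1*40)*(-15/28) = 40*(-15/28) = -150/7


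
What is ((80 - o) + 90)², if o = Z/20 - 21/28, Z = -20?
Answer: 471969/16 ≈ 29498.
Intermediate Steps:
o = -7/4 (o = -20/20 - 21/28 = -20*1/20 - 21*1/28 = -1 - ¾ = -7/4 ≈ -1.7500)
((80 - o) + 90)² = ((80 - 1*(-7/4)) + 90)² = ((80 + 7/4) + 90)² = (327/4 + 90)² = (687/4)² = 471969/16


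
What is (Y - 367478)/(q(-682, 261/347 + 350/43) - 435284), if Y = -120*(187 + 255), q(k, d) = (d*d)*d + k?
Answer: 1396942020695935798/1445924260252324109 ≈ 0.96612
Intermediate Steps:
q(k, d) = k + d³ (q(k, d) = d²*d + k = d³ + k = k + d³)
Y = -53040 (Y = -120*442 = -53040)
(Y - 367478)/(q(-682, 261/347 + 350/43) - 435284) = (-53040 - 367478)/((-682 + (261/347 + 350/43)³) - 435284) = -420518/((-682 + (261*(1/347) + 350*(1/43))³) - 435284) = -420518/((-682 + (261/347 + 350/43)³) - 435284) = -420518/((-682 + (132673/14921)³) - 435284) = -420518/((-682 + 2335326720705217/3321955351961) - 435284) = -420518/(69753170667815/3321955351961 - 435284) = -420518/(-1445924260252324109/3321955351961) = -420518*(-3321955351961/1445924260252324109) = 1396942020695935798/1445924260252324109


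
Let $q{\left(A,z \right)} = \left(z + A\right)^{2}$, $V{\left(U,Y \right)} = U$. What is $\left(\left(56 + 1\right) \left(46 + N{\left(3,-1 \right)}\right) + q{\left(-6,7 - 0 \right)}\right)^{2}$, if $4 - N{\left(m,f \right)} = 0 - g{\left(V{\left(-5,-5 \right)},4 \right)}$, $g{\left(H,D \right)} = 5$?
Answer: $9834496$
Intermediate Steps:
$q{\left(A,z \right)} = \left(A + z\right)^{2}$
$N{\left(m,f \right)} = 9$ ($N{\left(m,f \right)} = 4 - \left(0 - 5\right) = 4 - -5 = 4 + 5 = 9$)
$\left(\left(56 + 1\right) \left(46 + N{\left(3,-1 \right)}\right) + q{\left(-6,7 - 0 \right)}\right)^{2} = \left(\left(56 + 1\right) \left(46 + 9\right) + \left(-6 + \left(7 - 0\right)\right)^{2}\right)^{2} = \left(57 \cdot 55 + \left(-6 + \left(7 + 0\right)\right)^{2}\right)^{2} = \left(3135 + \left(-6 + 7\right)^{2}\right)^{2} = \left(3135 + 1^{2}\right)^{2} = \left(3135 + 1\right)^{2} = 3136^{2} = 9834496$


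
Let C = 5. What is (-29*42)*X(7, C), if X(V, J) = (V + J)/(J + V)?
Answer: -1218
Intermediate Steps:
X(V, J) = 1 (X(V, J) = (J + V)/(J + V) = 1)
(-29*42)*X(7, C) = -29*42*1 = -1218*1 = -1218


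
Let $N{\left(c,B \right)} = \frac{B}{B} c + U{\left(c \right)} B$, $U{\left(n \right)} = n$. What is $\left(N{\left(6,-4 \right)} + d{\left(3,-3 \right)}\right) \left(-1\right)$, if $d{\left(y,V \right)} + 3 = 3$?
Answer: $18$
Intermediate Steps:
$d{\left(y,V \right)} = 0$ ($d{\left(y,V \right)} = -3 + 3 = 0$)
$N{\left(c,B \right)} = c + B c$ ($N{\left(c,B \right)} = \frac{B}{B} c + c B = 1 c + B c = c + B c$)
$\left(N{\left(6,-4 \right)} + d{\left(3,-3 \right)}\right) \left(-1\right) = \left(6 \left(1 - 4\right) + 0\right) \left(-1\right) = \left(6 \left(-3\right) + 0\right) \left(-1\right) = \left(-18 + 0\right) \left(-1\right) = \left(-18\right) \left(-1\right) = 18$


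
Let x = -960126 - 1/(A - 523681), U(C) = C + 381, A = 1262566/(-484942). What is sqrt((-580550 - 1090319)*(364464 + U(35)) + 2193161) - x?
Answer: 121914962791363813/126978087034 + I*sqrt(609664487559) ≈ 9.6013e+5 + 7.8081e+5*I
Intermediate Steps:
A = -631283/242471 (A = 1262566*(-1/484942) = -631283/242471 ≈ -2.6035)
U(C) = 381 + C
x = -121914962791363813/126978087034 (x = -960126 - 1/(-631283/242471 - 523681) = -960126 - 1/(-126978087034/242471) = -960126 - 1*(-242471/126978087034) = -960126 + 242471/126978087034 = -121914962791363813/126978087034 ≈ -9.6013e+5)
sqrt((-580550 - 1090319)*(364464 + U(35)) + 2193161) - x = sqrt((-580550 - 1090319)*(364464 + (381 + 35)) + 2193161) - 1*(-121914962791363813/126978087034) = sqrt(-1670869*(364464 + 416) + 2193161) + 121914962791363813/126978087034 = sqrt(-1670869*364880 + 2193161) + 121914962791363813/126978087034 = sqrt(-609666680720 + 2193161) + 121914962791363813/126978087034 = sqrt(-609664487559) + 121914962791363813/126978087034 = I*sqrt(609664487559) + 121914962791363813/126978087034 = 121914962791363813/126978087034 + I*sqrt(609664487559)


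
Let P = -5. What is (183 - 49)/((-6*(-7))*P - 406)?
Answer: -67/308 ≈ -0.21753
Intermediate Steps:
(183 - 49)/((-6*(-7))*P - 406) = (183 - 49)/(-6*(-7)*(-5) - 406) = 134/(42*(-5) - 406) = 134/(-210 - 406) = 134/(-616) = 134*(-1/616) = -67/308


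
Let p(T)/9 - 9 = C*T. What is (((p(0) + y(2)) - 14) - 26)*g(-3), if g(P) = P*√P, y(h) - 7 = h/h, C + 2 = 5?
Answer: -147*I*√3 ≈ -254.61*I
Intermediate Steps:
C = 3 (C = -2 + 5 = 3)
p(T) = 81 + 27*T (p(T) = 81 + 9*(3*T) = 81 + 27*T)
y(h) = 8 (y(h) = 7 + h/h = 7 + 1 = 8)
g(P) = P^(3/2)
(((p(0) + y(2)) - 14) - 26)*g(-3) = ((((81 + 27*0) + 8) - 14) - 26)*(-3)^(3/2) = ((((81 + 0) + 8) - 14) - 26)*(-3*I*√3) = (((81 + 8) - 14) - 26)*(-3*I*√3) = ((89 - 14) - 26)*(-3*I*√3) = (75 - 26)*(-3*I*√3) = 49*(-3*I*√3) = -147*I*√3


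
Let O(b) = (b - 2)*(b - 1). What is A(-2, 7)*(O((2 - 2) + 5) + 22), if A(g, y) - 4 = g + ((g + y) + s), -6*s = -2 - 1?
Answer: 255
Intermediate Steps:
s = ½ (s = -(-2 - 1)/6 = -⅙*(-3) = ½ ≈ 0.50000)
A(g, y) = 9/2 + y + 2*g (A(g, y) = 4 + (g + ((g + y) + ½)) = 4 + (g + (½ + g + y)) = 4 + (½ + y + 2*g) = 9/2 + y + 2*g)
O(b) = (-1 + b)*(-2 + b) (O(b) = (-2 + b)*(-1 + b) = (-1 + b)*(-2 + b))
A(-2, 7)*(O((2 - 2) + 5) + 22) = (9/2 + 7 + 2*(-2))*((2 + ((2 - 2) + 5)² - 3*((2 - 2) + 5)) + 22) = (9/2 + 7 - 4)*((2 + (0 + 5)² - 3*(0 + 5)) + 22) = 15*((2 + 5² - 3*5) + 22)/2 = 15*((2 + 25 - 15) + 22)/2 = 15*(12 + 22)/2 = (15/2)*34 = 255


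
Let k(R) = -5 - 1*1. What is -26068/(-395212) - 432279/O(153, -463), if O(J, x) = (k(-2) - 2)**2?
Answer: -42710044949/6323392 ≈ -6754.3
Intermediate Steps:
k(R) = -6 (k(R) = -5 - 1 = -6)
O(J, x) = 64 (O(J, x) = (-6 - 2)**2 = (-8)**2 = 64)
-26068/(-395212) - 432279/O(153, -463) = -26068/(-395212) - 432279/64 = -26068*(-1/395212) - 432279*1/64 = 6517/98803 - 432279/64 = -42710044949/6323392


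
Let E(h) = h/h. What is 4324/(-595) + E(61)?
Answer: -3729/595 ≈ -6.2672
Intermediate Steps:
E(h) = 1
4324/(-595) + E(61) = 4324/(-595) + 1 = 4324*(-1/595) + 1 = -4324/595 + 1 = -3729/595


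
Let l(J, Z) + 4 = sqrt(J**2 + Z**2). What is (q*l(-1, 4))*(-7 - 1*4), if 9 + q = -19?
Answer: -1232 + 308*sqrt(17) ≈ 37.917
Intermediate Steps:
l(J, Z) = -4 + sqrt(J**2 + Z**2)
q = -28 (q = -9 - 19 = -28)
(q*l(-1, 4))*(-7 - 1*4) = (-28*(-4 + sqrt((-1)**2 + 4**2)))*(-7 - 1*4) = (-28*(-4 + sqrt(1 + 16)))*(-7 - 4) = -28*(-4 + sqrt(17))*(-11) = (112 - 28*sqrt(17))*(-11) = -1232 + 308*sqrt(17)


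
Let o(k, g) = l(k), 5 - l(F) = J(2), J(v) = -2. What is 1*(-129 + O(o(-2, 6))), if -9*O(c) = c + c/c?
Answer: -1169/9 ≈ -129.89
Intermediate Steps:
l(F) = 7 (l(F) = 5 - 1*(-2) = 5 + 2 = 7)
o(k, g) = 7
O(c) = -⅑ - c/9 (O(c) = -(c + c/c)/9 = -(c + 1)/9 = -(1 + c)/9 = -⅑ - c/9)
1*(-129 + O(o(-2, 6))) = 1*(-129 + (-⅑ - ⅑*7)) = 1*(-129 + (-⅑ - 7/9)) = 1*(-129 - 8/9) = 1*(-1169/9) = -1169/9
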